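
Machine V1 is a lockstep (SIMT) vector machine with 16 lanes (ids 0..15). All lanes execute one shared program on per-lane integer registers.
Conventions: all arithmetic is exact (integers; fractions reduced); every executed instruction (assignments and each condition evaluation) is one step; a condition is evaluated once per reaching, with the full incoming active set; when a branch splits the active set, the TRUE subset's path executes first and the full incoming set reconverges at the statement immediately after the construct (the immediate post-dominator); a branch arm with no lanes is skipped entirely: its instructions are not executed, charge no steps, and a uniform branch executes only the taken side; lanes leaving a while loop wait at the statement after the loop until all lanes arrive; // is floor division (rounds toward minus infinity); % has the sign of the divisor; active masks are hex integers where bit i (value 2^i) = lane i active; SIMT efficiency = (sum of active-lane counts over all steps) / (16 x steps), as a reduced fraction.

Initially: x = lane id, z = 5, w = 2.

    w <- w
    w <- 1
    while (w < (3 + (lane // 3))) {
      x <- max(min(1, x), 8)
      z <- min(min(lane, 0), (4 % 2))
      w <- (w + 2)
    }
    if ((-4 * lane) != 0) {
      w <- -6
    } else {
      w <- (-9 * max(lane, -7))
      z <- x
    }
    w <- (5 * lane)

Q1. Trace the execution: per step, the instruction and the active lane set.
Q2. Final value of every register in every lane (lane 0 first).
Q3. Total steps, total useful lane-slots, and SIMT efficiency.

step 0: w <- w                       0xffff
step 1: w <- 1                       0xffff
step 2: eval (w < (3 + (lane // 3))) 0xffff
step 3: x <- max(min(1, x), 8)       0xffff
step 4: z <- min(min(lane, 0), (4 % 2)) 0xffff
step 5: w <- (w + 2)                 0xffff
step 6: eval (w < (3 + (lane // 3))) 0xffff
step 7: x <- max(min(1, x), 8)       0xfff8
step 8: z <- min(min(lane, 0), (4 % 2)) 0xfff8
step 9: w <- (w + 2)                 0xfff8
step 10: eval (w < (3 + (lane // 3))) 0xfff8
step 11: x <- max(min(1, x), 8)       0xfe00
step 12: z <- min(min(lane, 0), (4 % 2)) 0xfe00
step 13: w <- (w + 2)                 0xfe00
step 14: eval (w < (3 + (lane // 3))) 0xfe00
step 15: x <- max(min(1, x), 8)       0x8000
step 16: z <- min(min(lane, 0), (4 % 2)) 0x8000
step 17: w <- (w + 2)                 0x8000
step 18: eval (w < (3 + (lane // 3))) 0x8000
step 19: eval ((-4 * lane) != 0)      0xffff
step 20: w <- -6                      0xfffe
step 21: w <- (-9 * max(lane, -7))    0x0001
step 22: z <- x                       0x0001
step 23: w <- (5 * lane)              0xffff

Answer: 24 steps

x: 8,8,8,8,8,8,8,8,8,8,8,8,8,8,8,8
z: 8,0,0,0,0,0,0,0,0,0,0,0,0,0,0,0
w: 0,5,10,15,20,25,30,35,40,45,50,55,60,65,70,75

steps = 24; useful = 245; efficiency = 245/384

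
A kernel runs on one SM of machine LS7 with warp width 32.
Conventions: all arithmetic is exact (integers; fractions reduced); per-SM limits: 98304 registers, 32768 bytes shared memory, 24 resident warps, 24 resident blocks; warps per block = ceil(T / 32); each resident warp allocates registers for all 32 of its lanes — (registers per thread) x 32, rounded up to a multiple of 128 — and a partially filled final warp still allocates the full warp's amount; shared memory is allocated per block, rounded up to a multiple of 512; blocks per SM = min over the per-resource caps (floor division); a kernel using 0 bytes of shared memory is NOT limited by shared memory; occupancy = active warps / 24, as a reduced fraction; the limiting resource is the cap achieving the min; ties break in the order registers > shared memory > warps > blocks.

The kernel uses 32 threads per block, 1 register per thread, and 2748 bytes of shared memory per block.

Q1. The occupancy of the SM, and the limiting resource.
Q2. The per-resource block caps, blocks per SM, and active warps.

Answer: occupancy 5/12, limited by shared memory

registers: 768 blocks
shared memory: 10 blocks
warps: 24 blocks
blocks: 24 blocks

Answer: 10 blocks, 10 active warps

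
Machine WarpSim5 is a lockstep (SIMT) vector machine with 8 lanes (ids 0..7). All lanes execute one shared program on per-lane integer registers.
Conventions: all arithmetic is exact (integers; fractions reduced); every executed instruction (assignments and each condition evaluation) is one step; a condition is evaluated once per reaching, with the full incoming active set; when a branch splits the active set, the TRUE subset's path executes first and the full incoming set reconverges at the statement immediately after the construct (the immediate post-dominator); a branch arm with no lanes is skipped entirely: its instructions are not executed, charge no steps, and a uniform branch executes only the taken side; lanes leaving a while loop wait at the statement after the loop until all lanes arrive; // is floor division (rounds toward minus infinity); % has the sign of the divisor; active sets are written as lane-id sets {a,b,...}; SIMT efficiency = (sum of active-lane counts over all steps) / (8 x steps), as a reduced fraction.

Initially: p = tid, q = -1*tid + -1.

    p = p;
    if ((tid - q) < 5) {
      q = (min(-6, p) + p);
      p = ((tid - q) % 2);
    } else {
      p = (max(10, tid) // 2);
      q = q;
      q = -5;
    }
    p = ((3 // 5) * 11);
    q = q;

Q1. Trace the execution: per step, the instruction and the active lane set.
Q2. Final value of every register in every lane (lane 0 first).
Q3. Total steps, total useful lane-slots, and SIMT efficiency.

step 0: p <- p                       {0,1,2,3,4,5,6,7}
step 1: eval ((tid - q) < 5)         {0,1,2,3,4,5,6,7}
step 2: q <- (min(-6, p) + p)        {0,1}
step 3: p <- ((tid - q) % 2)         {0,1}
step 4: p <- (max(10, tid) // 2)     {2,3,4,5,6,7}
step 5: q <- q                       {2,3,4,5,6,7}
step 6: q <- -5                      {2,3,4,5,6,7}
step 7: p <- ((3 // 5) * 11)         {0,1,2,3,4,5,6,7}
step 8: q <- q                       {0,1,2,3,4,5,6,7}

Answer: 9 steps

p: 0,0,0,0,0,0,0,0
q: -6,-5,-5,-5,-5,-5,-5,-5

steps = 9; useful = 54; efficiency = 54/72 = 3/4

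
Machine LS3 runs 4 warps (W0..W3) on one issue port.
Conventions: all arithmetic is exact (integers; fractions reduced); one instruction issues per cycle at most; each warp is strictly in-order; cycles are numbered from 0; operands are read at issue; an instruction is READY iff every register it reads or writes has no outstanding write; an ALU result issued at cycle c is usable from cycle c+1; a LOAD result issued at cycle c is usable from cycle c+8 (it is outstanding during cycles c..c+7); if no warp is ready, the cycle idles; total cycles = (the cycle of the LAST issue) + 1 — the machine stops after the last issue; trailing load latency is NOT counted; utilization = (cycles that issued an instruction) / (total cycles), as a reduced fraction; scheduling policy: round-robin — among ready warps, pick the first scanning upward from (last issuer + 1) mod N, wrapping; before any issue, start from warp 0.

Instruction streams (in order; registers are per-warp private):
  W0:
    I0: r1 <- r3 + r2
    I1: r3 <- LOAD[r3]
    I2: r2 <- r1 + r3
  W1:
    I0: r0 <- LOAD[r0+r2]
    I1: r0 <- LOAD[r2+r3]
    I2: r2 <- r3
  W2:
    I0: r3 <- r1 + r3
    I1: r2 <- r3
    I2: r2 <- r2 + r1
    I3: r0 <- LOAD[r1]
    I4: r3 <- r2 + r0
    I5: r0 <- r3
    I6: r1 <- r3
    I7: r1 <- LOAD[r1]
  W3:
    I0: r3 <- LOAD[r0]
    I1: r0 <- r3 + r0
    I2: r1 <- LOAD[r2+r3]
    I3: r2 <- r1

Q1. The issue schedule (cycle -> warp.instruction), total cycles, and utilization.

cycle 0: W0.I0
cycle 1: W1.I0
cycle 2: W2.I0
cycle 3: W3.I0
cycle 4: W0.I1
cycle 5: W2.I1
cycle 6: W2.I2
cycle 7: W2.I3
cycle 8: idle
cycle 9: W1.I1
cycle 10: W1.I2
cycle 11: W3.I1
cycle 12: W0.I2
cycle 13: W3.I2
cycle 14: idle
cycle 15: W2.I4
cycle 16: W2.I5
cycle 17: W2.I6
cycle 18: W2.I7
cycle 19: idle
cycle 20: idle
cycle 21: W3.I3

Answer: 22 cycles, utilization 9/11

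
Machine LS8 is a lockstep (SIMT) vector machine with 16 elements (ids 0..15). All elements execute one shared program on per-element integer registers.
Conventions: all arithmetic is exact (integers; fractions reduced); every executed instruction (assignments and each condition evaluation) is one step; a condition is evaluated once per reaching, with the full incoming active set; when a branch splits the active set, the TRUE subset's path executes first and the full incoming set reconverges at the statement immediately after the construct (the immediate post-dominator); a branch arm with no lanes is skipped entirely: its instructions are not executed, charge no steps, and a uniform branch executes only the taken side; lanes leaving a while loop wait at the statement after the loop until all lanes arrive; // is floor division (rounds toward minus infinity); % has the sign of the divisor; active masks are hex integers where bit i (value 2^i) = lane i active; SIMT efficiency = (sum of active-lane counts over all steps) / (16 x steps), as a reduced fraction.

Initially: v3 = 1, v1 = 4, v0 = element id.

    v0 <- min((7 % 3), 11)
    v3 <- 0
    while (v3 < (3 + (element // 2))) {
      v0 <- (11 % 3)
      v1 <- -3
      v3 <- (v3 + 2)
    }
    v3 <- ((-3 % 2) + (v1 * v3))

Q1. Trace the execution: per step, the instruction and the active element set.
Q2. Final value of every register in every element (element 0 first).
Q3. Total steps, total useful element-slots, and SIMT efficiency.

step 0: v0 <- min((7 % 3), 11)       0xffff
step 1: v3 <- 0                      0xffff
step 2: eval (v3 < (3 + (element // 2))) 0xffff
step 3: v0 <- (11 % 3)               0xffff
step 4: v1 <- -3                     0xffff
step 5: v3 <- (v3 + 2)               0xffff
step 6: eval (v3 < (3 + (element // 2))) 0xffff
step 7: v0 <- (11 % 3)               0xffff
step 8: v1 <- -3                     0xffff
step 9: v3 <- (v3 + 2)               0xffff
step 10: eval (v3 < (3 + (element // 2))) 0xffff
step 11: v0 <- (11 % 3)               0xfff0
step 12: v1 <- -3                     0xfff0
step 13: v3 <- (v3 + 2)               0xfff0
step 14: eval (v3 < (3 + (element // 2))) 0xfff0
step 15: v0 <- (11 % 3)               0xff00
step 16: v1 <- -3                     0xff00
step 17: v3 <- (v3 + 2)               0xff00
step 18: eval (v3 < (3 + (element // 2))) 0xff00
step 19: v0 <- (11 % 3)               0xf000
step 20: v1 <- -3                     0xf000
step 21: v3 <- (v3 + 2)               0xf000
step 22: eval (v3 < (3 + (element // 2))) 0xf000
step 23: v3 <- ((-3 % 2) + (v1 * v3)) 0xffff

Answer: 24 steps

v3: -11,-11,-11,-11,-17,-17,-17,-17,-23,-23,-23,-23,-29,-29,-29,-29
v1: -3,-3,-3,-3,-3,-3,-3,-3,-3,-3,-3,-3,-3,-3,-3,-3
v0: 2,2,2,2,2,2,2,2,2,2,2,2,2,2,2,2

steps = 24; useful = 288; efficiency = 288/384 = 3/4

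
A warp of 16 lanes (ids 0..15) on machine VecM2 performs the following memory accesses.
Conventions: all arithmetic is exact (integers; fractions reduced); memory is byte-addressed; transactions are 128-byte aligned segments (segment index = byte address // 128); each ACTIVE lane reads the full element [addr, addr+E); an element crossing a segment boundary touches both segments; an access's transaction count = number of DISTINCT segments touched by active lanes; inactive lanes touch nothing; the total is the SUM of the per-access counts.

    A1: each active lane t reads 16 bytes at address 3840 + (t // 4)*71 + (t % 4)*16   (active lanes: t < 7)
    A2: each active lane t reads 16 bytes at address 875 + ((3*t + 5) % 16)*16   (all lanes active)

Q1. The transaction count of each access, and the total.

A1: 1 transaction
A2: 3 transactions

Answer: 1,3; total 4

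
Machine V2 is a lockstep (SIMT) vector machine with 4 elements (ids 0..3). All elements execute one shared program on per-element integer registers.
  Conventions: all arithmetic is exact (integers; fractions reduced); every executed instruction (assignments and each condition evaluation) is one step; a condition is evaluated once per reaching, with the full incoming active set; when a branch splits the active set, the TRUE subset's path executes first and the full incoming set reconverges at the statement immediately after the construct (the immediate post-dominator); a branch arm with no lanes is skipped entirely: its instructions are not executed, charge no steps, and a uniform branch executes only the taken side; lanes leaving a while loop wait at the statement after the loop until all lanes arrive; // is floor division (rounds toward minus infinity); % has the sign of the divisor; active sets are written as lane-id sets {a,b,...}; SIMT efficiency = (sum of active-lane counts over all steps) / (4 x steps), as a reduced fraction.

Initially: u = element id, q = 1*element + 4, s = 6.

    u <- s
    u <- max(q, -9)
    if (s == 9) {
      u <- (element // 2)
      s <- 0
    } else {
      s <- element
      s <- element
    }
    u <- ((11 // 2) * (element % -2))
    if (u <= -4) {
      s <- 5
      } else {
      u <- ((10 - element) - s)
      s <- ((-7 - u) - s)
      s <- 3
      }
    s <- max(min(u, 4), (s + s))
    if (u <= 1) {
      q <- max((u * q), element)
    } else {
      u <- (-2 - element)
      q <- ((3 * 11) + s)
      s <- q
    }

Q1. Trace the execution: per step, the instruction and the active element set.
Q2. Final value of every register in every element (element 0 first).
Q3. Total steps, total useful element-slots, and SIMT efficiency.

step 0: u <- s                       {0,1,2,3}
step 1: u <- max(q, -9)              {0,1,2,3}
step 2: eval (s == 9)                {0,1,2,3}
step 3: s <- element                 {0,1,2,3}
step 4: s <- element                 {0,1,2,3}
step 5: u <- ((11 // 2) * (element % -2)) {0,1,2,3}
step 6: eval (u <= -4)               {0,1,2,3}
step 7: s <- 5                       {1,3}
step 8: u <- ((10 - element) - s)    {0,2}
step 9: s <- ((-7 - u) - s)          {0,2}
step 10: s <- 3                       {0,2}
step 11: s <- max(min(u, 4), (s + s)) {0,1,2,3}
step 12: eval (u <= 1)                {0,1,2,3}
step 13: q <- max((u * q), element)   {1,3}
step 14: u <- (-2 - element)          {0,2}
step 15: q <- ((3 * 11) + s)          {0,2}
step 16: s <- q                       {0,2}

Answer: 17 steps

u: -2,-5,-4,-5
q: 39,1,39,3
s: 39,10,39,10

steps = 17; useful = 52; efficiency = 52/68 = 13/17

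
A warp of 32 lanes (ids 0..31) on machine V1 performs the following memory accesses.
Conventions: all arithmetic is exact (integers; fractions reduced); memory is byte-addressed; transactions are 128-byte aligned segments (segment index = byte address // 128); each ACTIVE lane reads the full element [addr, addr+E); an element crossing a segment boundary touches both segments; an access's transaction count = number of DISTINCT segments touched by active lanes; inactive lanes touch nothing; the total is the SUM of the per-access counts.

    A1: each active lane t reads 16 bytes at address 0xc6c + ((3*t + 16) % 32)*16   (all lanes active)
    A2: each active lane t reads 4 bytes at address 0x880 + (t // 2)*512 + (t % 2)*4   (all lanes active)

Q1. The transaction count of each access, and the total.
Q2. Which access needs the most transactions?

A1: 5 transactions
A2: 16 transactions

Answer: 5,16; total 21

Answer: A2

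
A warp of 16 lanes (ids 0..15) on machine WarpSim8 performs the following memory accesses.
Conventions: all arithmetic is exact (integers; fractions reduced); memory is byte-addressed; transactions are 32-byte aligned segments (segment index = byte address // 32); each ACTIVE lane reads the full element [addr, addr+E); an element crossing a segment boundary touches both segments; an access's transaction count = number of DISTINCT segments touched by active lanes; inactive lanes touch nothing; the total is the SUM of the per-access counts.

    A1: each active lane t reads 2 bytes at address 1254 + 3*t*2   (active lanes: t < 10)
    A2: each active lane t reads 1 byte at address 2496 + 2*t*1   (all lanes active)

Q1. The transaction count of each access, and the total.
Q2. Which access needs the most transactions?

A1: 2 transactions
A2: 1 transaction

Answer: 2,1; total 3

Answer: A1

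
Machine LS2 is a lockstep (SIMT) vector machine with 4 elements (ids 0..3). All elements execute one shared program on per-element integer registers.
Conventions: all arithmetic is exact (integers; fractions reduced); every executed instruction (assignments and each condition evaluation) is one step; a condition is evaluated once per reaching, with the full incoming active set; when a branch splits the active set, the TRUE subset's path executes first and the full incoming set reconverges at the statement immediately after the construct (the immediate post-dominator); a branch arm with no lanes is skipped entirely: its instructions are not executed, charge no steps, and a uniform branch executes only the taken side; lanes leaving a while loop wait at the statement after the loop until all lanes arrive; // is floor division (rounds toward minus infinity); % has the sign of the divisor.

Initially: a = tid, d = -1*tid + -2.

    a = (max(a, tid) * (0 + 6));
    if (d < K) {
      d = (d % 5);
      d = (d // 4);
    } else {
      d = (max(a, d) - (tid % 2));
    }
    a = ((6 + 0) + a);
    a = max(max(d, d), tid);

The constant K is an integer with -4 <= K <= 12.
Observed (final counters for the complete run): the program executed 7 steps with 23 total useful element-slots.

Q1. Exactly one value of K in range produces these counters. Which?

Answer: K = -2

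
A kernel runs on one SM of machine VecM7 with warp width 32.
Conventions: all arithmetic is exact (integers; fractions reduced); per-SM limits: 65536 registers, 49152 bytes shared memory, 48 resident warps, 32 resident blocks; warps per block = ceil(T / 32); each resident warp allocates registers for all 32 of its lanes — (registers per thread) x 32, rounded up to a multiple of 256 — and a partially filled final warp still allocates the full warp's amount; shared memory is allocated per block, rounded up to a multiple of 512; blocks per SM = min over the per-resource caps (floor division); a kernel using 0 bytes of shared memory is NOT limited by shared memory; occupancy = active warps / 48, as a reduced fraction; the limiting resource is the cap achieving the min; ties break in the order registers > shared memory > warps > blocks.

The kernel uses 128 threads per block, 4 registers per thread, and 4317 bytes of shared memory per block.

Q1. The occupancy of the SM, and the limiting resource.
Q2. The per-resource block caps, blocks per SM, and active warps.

Answer: occupancy 5/6, limited by shared memory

registers: 64 blocks
shared memory: 10 blocks
warps: 12 blocks
blocks: 32 blocks

Answer: 10 blocks, 40 active warps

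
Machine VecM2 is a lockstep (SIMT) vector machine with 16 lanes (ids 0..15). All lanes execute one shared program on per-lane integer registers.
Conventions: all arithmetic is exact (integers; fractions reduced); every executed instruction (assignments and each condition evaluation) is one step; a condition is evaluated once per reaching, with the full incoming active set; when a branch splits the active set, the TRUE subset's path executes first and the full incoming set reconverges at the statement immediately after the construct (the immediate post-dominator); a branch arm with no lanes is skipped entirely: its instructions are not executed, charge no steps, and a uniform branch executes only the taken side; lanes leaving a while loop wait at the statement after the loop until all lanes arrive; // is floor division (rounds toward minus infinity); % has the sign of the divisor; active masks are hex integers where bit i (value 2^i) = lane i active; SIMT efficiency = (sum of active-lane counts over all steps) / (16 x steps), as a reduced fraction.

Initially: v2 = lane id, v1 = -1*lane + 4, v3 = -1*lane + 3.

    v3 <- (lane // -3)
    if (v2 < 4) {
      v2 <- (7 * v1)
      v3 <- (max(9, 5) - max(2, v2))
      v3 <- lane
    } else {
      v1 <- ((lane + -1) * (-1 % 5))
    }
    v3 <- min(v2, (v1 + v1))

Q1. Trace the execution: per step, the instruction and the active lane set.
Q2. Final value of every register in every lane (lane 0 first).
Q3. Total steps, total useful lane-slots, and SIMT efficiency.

step 0: v3 <- (lane // -3)           0xffff
step 1: eval (v2 < 4)                0xffff
step 2: v2 <- (7 * v1)               0x000f
step 3: v3 <- (max(9, 5) - max(2, v2)) 0x000f
step 4: v3 <- lane                   0x000f
step 5: v1 <- ((lane + -1) * (-1 % 5)) 0xfff0
step 6: v3 <- min(v2, (v1 + v1))     0xffff

Answer: 7 steps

v2: 28,21,14,7,4,5,6,7,8,9,10,11,12,13,14,15
v1: 4,3,2,1,12,16,20,24,28,32,36,40,44,48,52,56
v3: 8,6,4,2,4,5,6,7,8,9,10,11,12,13,14,15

steps = 7; useful = 72; efficiency = 72/112 = 9/14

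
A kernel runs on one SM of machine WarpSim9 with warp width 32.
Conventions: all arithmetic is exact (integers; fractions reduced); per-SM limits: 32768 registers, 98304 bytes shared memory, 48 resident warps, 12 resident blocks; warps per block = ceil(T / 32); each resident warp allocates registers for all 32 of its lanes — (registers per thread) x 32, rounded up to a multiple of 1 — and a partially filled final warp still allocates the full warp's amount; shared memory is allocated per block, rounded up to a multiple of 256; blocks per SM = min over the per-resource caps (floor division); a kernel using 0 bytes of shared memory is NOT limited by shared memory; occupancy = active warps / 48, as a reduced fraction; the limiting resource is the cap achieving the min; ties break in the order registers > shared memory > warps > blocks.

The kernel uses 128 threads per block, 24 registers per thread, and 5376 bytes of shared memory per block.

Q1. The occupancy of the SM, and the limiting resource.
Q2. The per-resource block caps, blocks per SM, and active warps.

Answer: occupancy 5/6, limited by registers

registers: 10 blocks
shared memory: 18 blocks
warps: 12 blocks
blocks: 12 blocks

Answer: 10 blocks, 40 active warps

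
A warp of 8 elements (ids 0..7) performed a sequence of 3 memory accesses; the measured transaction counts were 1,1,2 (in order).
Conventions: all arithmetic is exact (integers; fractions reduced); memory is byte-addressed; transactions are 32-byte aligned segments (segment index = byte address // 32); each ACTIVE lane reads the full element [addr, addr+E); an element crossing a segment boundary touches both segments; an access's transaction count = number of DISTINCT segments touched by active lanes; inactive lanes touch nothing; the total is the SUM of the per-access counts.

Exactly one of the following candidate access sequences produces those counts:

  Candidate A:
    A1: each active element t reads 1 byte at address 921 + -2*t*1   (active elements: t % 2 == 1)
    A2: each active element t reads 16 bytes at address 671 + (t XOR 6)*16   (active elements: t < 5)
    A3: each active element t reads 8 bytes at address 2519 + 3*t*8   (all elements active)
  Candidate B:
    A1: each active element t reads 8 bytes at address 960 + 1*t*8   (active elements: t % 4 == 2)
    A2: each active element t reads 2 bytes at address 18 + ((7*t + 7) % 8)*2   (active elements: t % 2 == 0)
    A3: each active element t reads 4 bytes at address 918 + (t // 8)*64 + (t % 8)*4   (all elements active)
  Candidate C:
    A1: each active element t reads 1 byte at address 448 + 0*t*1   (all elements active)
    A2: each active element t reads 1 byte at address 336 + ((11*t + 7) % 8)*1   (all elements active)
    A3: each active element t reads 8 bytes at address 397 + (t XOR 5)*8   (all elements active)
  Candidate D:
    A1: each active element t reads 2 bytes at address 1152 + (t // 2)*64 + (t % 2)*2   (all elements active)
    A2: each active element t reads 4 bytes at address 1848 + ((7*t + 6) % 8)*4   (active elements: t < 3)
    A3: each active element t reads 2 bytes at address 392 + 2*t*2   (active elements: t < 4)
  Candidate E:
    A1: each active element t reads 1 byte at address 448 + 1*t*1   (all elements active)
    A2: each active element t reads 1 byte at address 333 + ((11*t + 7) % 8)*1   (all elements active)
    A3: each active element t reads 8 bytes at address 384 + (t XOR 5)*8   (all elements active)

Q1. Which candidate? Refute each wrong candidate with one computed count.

A: A2 gives 4 transactions, not 1
B: A1 gives 2 transactions, not 1
C: A3 gives 3 transactions, not 2
D: A1 gives 4 transactions, not 1
E: all counts match (1,1,2)

Answer: E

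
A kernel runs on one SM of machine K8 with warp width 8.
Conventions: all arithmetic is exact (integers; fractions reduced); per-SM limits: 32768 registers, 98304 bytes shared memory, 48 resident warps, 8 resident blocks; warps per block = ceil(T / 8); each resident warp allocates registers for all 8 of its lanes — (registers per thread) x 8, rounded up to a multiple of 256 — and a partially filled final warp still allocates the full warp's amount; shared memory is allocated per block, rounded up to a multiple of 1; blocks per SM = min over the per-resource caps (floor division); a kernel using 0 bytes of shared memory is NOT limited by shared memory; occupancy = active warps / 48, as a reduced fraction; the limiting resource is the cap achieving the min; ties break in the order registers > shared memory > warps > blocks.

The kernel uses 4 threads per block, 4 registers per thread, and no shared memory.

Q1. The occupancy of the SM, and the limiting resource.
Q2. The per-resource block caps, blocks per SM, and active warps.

Answer: occupancy 1/6, limited by blocks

registers: 128 blocks
shared memory: no limit (kernel uses none)
warps: 48 blocks
blocks: 8 blocks

Answer: 8 blocks, 8 active warps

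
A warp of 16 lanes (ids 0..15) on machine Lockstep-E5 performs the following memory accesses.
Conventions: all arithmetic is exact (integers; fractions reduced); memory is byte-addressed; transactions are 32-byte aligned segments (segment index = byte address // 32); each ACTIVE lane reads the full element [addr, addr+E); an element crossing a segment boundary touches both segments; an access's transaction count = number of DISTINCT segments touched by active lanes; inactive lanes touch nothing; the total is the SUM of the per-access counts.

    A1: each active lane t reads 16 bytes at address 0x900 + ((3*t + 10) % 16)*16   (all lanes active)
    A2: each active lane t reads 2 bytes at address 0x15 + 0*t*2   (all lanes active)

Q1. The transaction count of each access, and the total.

A1: 8 transactions
A2: 1 transaction

Answer: 8,1; total 9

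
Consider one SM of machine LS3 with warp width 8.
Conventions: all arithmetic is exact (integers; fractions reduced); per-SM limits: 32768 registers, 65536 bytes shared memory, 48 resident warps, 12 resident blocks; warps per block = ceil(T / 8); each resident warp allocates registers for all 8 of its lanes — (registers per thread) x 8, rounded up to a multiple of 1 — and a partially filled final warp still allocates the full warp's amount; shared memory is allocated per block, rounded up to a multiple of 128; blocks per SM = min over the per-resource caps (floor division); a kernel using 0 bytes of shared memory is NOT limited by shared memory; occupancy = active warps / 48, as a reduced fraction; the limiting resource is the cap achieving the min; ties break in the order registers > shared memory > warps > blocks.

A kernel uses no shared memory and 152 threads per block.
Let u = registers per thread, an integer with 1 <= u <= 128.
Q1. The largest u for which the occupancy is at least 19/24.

Answer: u = 107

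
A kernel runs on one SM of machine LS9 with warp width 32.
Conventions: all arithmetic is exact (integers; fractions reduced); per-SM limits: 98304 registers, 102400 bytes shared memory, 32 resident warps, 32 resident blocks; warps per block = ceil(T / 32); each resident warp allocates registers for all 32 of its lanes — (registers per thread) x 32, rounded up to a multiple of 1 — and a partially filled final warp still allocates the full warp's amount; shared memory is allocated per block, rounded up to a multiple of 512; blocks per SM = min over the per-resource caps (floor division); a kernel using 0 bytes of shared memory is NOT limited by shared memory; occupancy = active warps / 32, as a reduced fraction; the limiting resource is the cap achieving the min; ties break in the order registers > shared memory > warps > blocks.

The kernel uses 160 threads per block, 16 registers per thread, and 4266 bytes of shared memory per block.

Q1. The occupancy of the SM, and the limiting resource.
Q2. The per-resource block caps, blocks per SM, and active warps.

Answer: occupancy 15/16, limited by warps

registers: 38 blocks
shared memory: 22 blocks
warps: 6 blocks
blocks: 32 blocks

Answer: 6 blocks, 30 active warps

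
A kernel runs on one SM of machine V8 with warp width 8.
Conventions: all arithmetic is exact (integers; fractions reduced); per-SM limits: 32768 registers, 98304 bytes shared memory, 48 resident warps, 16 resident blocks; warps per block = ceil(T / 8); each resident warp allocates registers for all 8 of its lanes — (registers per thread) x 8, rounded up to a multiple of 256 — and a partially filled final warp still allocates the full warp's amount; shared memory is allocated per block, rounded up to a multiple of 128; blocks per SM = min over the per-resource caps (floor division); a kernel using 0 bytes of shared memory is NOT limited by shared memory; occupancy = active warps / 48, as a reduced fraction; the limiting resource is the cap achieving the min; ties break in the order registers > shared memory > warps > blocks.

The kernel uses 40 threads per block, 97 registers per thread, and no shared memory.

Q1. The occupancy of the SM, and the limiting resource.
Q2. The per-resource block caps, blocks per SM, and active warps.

Answer: occupancy 5/8, limited by registers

registers: 6 blocks
shared memory: no limit (kernel uses none)
warps: 9 blocks
blocks: 16 blocks

Answer: 6 blocks, 30 active warps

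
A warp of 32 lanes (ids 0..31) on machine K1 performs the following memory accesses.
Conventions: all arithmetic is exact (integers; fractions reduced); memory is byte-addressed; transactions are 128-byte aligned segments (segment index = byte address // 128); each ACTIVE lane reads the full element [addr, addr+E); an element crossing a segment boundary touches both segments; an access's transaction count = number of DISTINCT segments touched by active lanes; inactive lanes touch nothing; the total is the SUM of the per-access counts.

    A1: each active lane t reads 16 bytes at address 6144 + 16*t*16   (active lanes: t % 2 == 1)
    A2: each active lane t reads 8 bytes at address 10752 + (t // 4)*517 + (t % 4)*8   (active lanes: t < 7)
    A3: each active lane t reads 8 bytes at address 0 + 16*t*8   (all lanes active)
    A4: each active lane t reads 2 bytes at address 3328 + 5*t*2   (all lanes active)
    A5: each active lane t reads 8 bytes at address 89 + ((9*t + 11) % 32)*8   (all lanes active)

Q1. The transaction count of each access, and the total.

A1: 16 transactions
A2: 2 transactions
A3: 32 transactions
A4: 3 transactions
A5: 3 transactions

Answer: 16,2,32,3,3; total 56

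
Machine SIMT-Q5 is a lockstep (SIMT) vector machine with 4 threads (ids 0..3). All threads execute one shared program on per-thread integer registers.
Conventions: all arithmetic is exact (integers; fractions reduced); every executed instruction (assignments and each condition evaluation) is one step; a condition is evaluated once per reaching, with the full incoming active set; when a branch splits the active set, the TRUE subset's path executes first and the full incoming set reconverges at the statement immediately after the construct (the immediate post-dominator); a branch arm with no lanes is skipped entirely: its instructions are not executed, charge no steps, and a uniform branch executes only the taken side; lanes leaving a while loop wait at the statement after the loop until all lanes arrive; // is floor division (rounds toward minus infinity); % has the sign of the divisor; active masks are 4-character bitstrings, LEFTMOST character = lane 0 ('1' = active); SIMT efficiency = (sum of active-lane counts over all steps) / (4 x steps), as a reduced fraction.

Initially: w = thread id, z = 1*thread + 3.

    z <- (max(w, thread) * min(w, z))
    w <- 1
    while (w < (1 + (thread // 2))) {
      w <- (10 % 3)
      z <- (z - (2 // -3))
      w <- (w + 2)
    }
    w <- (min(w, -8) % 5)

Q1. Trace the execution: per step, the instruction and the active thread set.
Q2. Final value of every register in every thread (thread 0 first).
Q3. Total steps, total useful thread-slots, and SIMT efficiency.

step 0: z <- (max(w, thread) * min(w, z)) 1111
step 1: w <- 1                       1111
step 2: eval (w < (1 + (thread // 2))) 1111
step 3: w <- (10 % 3)                0011
step 4: z <- (z - (2 // -3))         0011
step 5: w <- (w + 2)                 0011
step 6: eval (w < (1 + (thread // 2))) 0011
step 7: w <- (min(w, -8) % 5)        1111

Answer: 8 steps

w: 2,2,2,2
z: 0,1,5,10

steps = 8; useful = 24; efficiency = 24/32 = 3/4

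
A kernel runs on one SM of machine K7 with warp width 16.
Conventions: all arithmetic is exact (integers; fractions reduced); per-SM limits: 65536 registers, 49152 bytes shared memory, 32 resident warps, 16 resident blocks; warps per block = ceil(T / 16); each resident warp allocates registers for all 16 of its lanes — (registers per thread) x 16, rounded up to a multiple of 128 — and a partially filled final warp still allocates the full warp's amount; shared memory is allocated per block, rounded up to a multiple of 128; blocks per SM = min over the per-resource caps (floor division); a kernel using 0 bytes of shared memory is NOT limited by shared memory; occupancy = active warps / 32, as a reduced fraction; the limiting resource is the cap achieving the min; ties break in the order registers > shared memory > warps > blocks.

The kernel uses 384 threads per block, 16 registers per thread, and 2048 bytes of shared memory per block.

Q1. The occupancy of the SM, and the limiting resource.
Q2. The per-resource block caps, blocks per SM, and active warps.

Answer: occupancy 3/4, limited by warps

registers: 10 blocks
shared memory: 24 blocks
warps: 1 block
blocks: 16 blocks

Answer: 1 block, 24 active warps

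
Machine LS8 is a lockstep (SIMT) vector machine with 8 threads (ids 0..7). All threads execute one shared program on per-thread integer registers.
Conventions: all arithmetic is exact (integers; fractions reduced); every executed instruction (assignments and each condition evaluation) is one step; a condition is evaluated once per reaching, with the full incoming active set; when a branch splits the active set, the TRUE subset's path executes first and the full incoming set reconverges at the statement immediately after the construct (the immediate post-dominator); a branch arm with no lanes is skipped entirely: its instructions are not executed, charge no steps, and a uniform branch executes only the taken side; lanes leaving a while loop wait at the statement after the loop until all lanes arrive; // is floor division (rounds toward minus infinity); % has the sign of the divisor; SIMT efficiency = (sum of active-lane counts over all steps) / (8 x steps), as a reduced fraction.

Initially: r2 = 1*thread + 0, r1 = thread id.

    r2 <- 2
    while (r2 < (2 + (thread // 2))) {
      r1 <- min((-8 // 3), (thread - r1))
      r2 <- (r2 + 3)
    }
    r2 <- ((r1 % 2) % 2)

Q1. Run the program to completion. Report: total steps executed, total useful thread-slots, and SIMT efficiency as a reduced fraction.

Answer: 6 steps, 42 useful, 7/8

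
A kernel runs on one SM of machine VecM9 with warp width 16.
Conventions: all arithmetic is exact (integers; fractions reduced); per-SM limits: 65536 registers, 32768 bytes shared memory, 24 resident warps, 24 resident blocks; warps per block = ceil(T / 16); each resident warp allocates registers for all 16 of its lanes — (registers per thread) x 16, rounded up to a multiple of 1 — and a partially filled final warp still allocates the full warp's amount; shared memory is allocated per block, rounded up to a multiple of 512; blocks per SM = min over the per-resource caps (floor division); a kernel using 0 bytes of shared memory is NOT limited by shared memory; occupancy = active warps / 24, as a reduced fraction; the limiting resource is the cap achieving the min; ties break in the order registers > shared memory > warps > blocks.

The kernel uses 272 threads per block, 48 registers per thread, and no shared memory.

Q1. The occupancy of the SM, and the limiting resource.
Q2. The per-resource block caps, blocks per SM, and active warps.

Answer: occupancy 17/24, limited by warps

registers: 5 blocks
shared memory: no limit (kernel uses none)
warps: 1 block
blocks: 24 blocks

Answer: 1 block, 17 active warps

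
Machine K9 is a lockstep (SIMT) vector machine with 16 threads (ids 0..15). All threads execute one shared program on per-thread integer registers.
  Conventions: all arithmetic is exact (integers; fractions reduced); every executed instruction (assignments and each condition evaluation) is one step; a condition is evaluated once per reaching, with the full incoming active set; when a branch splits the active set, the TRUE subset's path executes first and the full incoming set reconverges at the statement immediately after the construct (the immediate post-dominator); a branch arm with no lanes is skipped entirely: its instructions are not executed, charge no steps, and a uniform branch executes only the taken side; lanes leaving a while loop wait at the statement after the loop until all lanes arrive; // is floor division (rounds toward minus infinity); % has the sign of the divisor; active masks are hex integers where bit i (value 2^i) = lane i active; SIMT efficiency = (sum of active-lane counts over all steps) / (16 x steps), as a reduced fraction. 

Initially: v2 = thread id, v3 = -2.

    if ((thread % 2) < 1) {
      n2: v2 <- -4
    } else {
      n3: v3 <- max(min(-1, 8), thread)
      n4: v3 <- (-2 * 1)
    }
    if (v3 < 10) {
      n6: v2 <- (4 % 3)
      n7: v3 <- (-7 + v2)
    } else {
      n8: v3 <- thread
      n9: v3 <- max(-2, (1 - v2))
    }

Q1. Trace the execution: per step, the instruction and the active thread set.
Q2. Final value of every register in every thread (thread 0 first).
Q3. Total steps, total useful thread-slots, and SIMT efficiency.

step 0: eval ((thread % 2) < 1)      0xffff
step 1: v2 <- -4                     0x5555
step 2: v3 <- max(min(-1, 8), thread) 0xaaaa
step 3: v3 <- (-2 * 1)               0xaaaa
step 4: eval (v3 < 10)               0xffff
step 5: v2 <- (4 % 3)                0xffff
step 6: v3 <- (-7 + v2)              0xffff

Answer: 7 steps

v2: 1,1,1,1,1,1,1,1,1,1,1,1,1,1,1,1
v3: -6,-6,-6,-6,-6,-6,-6,-6,-6,-6,-6,-6,-6,-6,-6,-6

steps = 7; useful = 88; efficiency = 88/112 = 11/14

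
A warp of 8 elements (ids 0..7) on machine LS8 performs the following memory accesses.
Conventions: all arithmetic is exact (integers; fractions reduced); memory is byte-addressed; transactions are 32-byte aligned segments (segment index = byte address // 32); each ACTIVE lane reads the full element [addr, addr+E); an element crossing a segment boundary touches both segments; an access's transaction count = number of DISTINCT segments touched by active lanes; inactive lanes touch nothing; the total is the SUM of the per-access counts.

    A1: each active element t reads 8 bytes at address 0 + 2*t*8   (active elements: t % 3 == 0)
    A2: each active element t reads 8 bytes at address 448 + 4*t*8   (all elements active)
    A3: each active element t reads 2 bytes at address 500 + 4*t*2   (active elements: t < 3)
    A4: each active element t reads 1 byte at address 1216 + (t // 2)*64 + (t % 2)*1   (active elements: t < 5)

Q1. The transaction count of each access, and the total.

A1: 3 transactions
A2: 8 transactions
A3: 2 transactions
A4: 3 transactions

Answer: 3,8,2,3; total 16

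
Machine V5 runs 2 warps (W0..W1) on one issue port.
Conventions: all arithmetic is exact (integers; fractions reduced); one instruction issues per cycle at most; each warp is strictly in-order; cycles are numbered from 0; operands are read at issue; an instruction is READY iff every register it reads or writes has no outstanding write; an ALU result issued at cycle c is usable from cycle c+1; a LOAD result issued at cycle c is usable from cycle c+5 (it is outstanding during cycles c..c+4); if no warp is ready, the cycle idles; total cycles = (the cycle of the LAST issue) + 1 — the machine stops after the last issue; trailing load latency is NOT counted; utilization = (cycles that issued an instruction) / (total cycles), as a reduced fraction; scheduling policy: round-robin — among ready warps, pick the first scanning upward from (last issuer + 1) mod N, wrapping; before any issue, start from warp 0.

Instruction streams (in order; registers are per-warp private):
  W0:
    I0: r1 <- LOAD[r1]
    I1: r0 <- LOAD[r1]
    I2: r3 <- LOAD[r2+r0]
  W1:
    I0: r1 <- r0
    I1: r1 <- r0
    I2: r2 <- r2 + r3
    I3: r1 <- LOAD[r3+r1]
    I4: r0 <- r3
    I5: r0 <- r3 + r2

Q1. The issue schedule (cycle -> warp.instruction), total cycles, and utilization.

cycle 0: W0.I0
cycle 1: W1.I0
cycle 2: W1.I1
cycle 3: W1.I2
cycle 4: W1.I3
cycle 5: W0.I1
cycle 6: W1.I4
cycle 7: W1.I5
cycle 8: idle
cycle 9: idle
cycle 10: W0.I2

Answer: 11 cycles, utilization 9/11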